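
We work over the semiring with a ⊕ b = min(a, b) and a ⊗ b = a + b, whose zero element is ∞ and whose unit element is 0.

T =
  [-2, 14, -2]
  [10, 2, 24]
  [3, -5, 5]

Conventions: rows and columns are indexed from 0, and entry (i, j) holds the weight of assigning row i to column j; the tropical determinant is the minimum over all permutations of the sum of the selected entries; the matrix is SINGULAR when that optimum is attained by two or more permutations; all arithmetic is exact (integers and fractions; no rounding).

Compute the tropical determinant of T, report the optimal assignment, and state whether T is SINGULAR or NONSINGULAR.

σ = (0, 1, 2): (-2) + 2 + 5 = 5
σ = (0, 2, 1): (-2) + 24 + (-5) = 17
σ = (1, 0, 2): 14 + 10 + 5 = 29
σ = (1, 2, 0): 14 + 24 + 3 = 41
σ = (2, 0, 1): (-2) + 10 + (-5) = 3
σ = (2, 1, 0): (-2) + 2 + 3 = 3
Optimal value attained by: σ = (2, 0, 1).
Answer: det⊕(T) = 3; verdict: SINGULAR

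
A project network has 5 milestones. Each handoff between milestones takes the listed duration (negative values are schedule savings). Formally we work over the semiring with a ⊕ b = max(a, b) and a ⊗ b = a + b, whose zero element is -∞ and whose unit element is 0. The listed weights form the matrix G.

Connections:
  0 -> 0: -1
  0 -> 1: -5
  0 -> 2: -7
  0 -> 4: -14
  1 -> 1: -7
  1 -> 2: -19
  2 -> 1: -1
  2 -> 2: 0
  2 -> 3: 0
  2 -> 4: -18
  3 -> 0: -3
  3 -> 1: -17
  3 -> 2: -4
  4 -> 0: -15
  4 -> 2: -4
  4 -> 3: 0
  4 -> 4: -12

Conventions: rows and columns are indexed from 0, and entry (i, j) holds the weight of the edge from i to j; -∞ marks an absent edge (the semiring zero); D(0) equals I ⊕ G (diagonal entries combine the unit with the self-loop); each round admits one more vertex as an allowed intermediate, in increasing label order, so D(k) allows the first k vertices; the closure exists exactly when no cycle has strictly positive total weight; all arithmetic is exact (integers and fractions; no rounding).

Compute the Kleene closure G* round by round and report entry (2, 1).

D(0):
  [0, -5, -7, -∞, -14]
  [-∞, 0, -19, -∞, -∞]
  [-∞, -1, 0, 0, -18]
  [-3, -17, -4, 0, -∞]
  [-15, -∞, -4, 0, 0]
D(1):
  [0, -5, -7, -∞, -14]
  [-∞, 0, -19, -∞, -∞]
  [-∞, -1, 0, 0, -18]
  [-3, -8, -4, 0, -17]
  [-15, -20, -4, 0, 0]
D(2):
  [0, -5, -7, -∞, -14]
  [-∞, 0, -19, -∞, -∞]
  [-∞, -1, 0, 0, -18]
  [-3, -8, -4, 0, -17]
  [-15, -20, -4, 0, 0]
D(3):
  [0, -5, -7, -7, -14]
  [-∞, 0, -19, -19, -37]
  [-∞, -1, 0, 0, -18]
  [-3, -5, -4, 0, -17]
  [-15, -5, -4, 0, 0]
D(4):
  [0, -5, -7, -7, -14]
  [-22, 0, -19, -19, -36]
  [-3, -1, 0, 0, -17]
  [-3, -5, -4, 0, -17]
  [-3, -5, -4, 0, 0]
D(5):
  [0, -5, -7, -7, -14]
  [-22, 0, -19, -19, -36]
  [-3, -1, 0, 0, -17]
  [-3, -5, -4, 0, -17]
  [-3, -5, -4, 0, 0]
Answer: G*[2][1] = -1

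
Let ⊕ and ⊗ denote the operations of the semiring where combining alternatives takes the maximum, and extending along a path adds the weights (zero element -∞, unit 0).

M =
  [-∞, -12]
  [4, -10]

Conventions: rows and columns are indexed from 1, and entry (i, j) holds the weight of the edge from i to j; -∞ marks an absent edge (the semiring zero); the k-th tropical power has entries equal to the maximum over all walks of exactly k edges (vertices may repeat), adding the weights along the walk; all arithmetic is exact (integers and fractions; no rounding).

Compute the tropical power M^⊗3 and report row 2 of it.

M^⊗2:
  [-8, -22]
  [-6, -8]
M^⊗3:
  [-18, -20]
  [-4, -18]
Answer: row 2 of M^⊗3 = [-4, -18]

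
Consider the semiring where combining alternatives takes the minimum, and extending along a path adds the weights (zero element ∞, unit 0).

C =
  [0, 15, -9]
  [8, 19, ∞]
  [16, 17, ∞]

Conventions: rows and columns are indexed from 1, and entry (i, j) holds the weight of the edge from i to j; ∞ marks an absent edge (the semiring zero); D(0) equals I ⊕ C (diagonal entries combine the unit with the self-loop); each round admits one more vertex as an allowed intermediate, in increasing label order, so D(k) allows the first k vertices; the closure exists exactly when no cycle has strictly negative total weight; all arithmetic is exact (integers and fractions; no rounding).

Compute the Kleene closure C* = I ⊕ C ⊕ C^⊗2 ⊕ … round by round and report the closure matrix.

D(0):
  [0, 15, -9]
  [8, 0, ∞]
  [16, 17, 0]
D(1):
  [0, 15, -9]
  [8, 0, -1]
  [16, 17, 0]
D(2):
  [0, 15, -9]
  [8, 0, -1]
  [16, 17, 0]
D(3):
  [0, 8, -9]
  [8, 0, -1]
  [16, 17, 0]
Answer: C* = [[0, 8, -9], [8, 0, -1], [16, 17, 0]]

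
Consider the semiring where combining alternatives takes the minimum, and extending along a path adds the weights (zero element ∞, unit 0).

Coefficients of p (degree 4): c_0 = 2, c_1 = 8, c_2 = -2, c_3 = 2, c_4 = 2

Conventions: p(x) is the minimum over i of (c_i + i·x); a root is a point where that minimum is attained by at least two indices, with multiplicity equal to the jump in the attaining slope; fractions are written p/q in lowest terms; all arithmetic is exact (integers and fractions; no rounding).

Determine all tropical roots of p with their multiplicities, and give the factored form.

hull edge (i=0, c=2) to (i=2, c=-2): slope -2, span 2
hull edge (i=2, c=-2) to (i=4, c=2): slope 2, span 2
Factored form: p(x) = 2 ⊗ (x ⊕ (-2)) ⊗ (x ⊕ (-2)) ⊗ (x ⊕ 2) ⊗ (x ⊕ 2)
Answer: roots = -2 (mult 2), 2 (mult 2)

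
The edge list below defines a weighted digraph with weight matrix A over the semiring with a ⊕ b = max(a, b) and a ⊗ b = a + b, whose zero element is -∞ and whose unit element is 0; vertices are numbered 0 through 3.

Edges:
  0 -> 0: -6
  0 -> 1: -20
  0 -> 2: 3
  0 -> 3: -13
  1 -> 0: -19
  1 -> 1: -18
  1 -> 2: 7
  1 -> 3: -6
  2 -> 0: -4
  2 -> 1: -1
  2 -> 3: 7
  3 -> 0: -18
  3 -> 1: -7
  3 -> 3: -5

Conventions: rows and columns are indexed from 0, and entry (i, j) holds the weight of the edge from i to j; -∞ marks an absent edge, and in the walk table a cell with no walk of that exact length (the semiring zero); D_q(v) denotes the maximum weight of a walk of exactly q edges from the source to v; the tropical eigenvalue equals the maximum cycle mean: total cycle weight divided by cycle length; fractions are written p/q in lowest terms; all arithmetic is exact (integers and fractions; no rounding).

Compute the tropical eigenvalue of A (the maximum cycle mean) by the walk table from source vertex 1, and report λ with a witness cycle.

q=0: [-∞, 0, -∞, -∞]
q=1: [-19, -18, 7, -6]
q=2: [3, 6, -11, 14]
q=3: [-3, 7, 13, 9]
q=4: [9, 12, 14, 20]
Optimal cycle mean attained by: cycle 1->2->1, total 7 + (-1), length 2.
Answer: λ = 3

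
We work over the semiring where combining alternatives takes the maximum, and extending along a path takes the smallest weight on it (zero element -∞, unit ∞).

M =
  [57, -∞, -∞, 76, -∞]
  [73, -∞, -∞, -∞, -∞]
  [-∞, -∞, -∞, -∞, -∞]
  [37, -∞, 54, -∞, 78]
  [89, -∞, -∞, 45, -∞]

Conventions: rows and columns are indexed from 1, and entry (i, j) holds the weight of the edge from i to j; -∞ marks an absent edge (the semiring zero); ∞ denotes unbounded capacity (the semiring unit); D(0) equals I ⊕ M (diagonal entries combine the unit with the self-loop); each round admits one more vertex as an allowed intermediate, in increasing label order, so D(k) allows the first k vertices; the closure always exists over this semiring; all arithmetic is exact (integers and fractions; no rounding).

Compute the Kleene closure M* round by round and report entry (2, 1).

D(0):
  [∞, -∞, -∞, 76, -∞]
  [73, ∞, -∞, -∞, -∞]
  [-∞, -∞, ∞, -∞, -∞]
  [37, -∞, 54, ∞, 78]
  [89, -∞, -∞, 45, ∞]
D(1):
  [∞, -∞, -∞, 76, -∞]
  [73, ∞, -∞, 73, -∞]
  [-∞, -∞, ∞, -∞, -∞]
  [37, -∞, 54, ∞, 78]
  [89, -∞, -∞, 76, ∞]
D(2):
  [∞, -∞, -∞, 76, -∞]
  [73, ∞, -∞, 73, -∞]
  [-∞, -∞, ∞, -∞, -∞]
  [37, -∞, 54, ∞, 78]
  [89, -∞, -∞, 76, ∞]
D(3):
  [∞, -∞, -∞, 76, -∞]
  [73, ∞, -∞, 73, -∞]
  [-∞, -∞, ∞, -∞, -∞]
  [37, -∞, 54, ∞, 78]
  [89, -∞, -∞, 76, ∞]
D(4):
  [∞, -∞, 54, 76, 76]
  [73, ∞, 54, 73, 73]
  [-∞, -∞, ∞, -∞, -∞]
  [37, -∞, 54, ∞, 78]
  [89, -∞, 54, 76, ∞]
D(5):
  [∞, -∞, 54, 76, 76]
  [73, ∞, 54, 73, 73]
  [-∞, -∞, ∞, -∞, -∞]
  [78, -∞, 54, ∞, 78]
  [89, -∞, 54, 76, ∞]
Answer: M*[2][1] = 73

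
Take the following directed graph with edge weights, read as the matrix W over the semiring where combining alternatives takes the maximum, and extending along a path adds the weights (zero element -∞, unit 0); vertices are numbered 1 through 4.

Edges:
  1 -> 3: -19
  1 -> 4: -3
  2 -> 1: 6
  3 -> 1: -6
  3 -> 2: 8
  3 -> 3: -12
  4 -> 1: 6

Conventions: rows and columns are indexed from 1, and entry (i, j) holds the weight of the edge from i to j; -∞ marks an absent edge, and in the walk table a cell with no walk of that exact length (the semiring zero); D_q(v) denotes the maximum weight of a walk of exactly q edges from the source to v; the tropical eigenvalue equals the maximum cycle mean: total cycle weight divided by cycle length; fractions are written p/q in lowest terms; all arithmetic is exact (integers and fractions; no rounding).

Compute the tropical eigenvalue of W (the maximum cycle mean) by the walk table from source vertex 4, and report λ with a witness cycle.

q=0: [-∞, -∞, -∞, 0]
q=1: [6, -∞, -∞, -∞]
q=2: [-∞, -∞, -13, 3]
q=3: [9, -5, -25, -∞]
q=4: [1, -17, -10, 6]
Optimal cycle mean attained by: cycle 1->4->1, total (-3) + 6, length 2.
Answer: λ = 3/2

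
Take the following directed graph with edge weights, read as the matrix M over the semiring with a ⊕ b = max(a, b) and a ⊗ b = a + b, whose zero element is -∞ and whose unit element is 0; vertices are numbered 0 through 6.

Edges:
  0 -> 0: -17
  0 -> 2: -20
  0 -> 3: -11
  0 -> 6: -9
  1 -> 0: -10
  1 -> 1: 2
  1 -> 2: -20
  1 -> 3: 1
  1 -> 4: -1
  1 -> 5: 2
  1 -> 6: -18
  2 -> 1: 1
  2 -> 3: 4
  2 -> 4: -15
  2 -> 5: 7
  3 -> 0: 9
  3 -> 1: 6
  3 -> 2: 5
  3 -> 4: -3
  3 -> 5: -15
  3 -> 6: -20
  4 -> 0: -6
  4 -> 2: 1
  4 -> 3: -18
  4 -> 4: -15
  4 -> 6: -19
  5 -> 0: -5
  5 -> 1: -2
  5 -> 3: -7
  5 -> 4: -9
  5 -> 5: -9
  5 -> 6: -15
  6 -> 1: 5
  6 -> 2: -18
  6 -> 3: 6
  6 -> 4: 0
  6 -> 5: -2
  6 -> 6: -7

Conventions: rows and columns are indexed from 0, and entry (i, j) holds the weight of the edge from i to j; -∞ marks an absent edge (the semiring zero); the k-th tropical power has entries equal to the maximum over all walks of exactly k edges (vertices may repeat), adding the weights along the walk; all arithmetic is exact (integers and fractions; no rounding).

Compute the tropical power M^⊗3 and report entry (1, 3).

M^⊗2:
  [-2, -4, -6, -3, -9, -11, -16]
  [10, 7, 6, 3, 1, 4, -13]
  [13, 10, 9, 2, 1, 3, -8]
  [-4, 8, -2, 9, 5, 12, 0]
  [-9, 2, -13, 5, -14, 8, -15]
  [2, 0, -2, -1, -3, 0, -14]
  [15, 12, 11, 6, 4, 7, -13]
M^⊗3:
  [6, 3, 2, -2, -5, 1, -11]
  [12, 9, 8, 10, 6, 13, 1]
  [11, 12, 7, 13, 9, 16, 4]
  [18, 15, 14, 9, 7, 10, -3]
  [14, 11, 10, 3, 2, 4, -7]
  [8, 5, 4, 2, -1, 5, -7]
  [15, 14, 11, 15, 11, 18, 6]
Key observation: the optimum is the walk 1->3->2->3, with weight 1 + 5 + 4 = 10.
Optimal value attained by: walk 1->3->2->3.
Answer: (M^⊗3)[1][3] = 10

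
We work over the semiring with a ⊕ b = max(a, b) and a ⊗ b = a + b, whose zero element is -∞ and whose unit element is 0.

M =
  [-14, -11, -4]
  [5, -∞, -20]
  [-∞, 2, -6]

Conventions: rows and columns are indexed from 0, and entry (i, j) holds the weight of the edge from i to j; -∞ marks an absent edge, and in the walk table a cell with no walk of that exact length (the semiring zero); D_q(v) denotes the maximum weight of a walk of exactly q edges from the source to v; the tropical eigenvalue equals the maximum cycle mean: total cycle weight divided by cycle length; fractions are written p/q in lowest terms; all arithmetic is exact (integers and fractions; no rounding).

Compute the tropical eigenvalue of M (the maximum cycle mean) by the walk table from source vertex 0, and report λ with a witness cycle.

q=0: [0, -∞, -∞]
q=1: [-14, -11, -4]
q=2: [-6, -2, -10]
q=3: [3, -8, -10]
Optimal cycle mean attained by: cycle 0->2->1->0, total (-4) + 2 + 5, length 3.
Answer: λ = 1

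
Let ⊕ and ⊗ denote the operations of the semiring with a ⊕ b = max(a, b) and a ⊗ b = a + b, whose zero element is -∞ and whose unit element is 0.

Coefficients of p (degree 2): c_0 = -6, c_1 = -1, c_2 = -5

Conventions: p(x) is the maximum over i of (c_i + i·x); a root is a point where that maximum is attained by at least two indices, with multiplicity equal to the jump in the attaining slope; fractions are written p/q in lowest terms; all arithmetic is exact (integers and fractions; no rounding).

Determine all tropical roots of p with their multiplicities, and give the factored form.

hull edge (i=0, c=-6) to (i=1, c=-1): slope 5, span 1
hull edge (i=1, c=-1) to (i=2, c=-5): slope -4, span 1
Factored form: p(x) = -5 ⊗ (x ⊕ (-5)) ⊗ (x ⊕ 4)
Answer: roots = -5 (mult 1), 4 (mult 1)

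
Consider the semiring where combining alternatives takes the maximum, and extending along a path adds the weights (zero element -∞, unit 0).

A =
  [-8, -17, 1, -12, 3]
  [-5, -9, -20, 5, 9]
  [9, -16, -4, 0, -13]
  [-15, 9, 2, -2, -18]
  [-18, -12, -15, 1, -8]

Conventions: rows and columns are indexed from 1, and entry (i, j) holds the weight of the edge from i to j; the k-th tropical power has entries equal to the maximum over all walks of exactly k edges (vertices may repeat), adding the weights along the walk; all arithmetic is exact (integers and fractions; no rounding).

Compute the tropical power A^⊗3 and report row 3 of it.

A^⊗2:
  [10, -3, -3, 4, -5]
  [-9, 14, 7, 10, 1]
  [5, 9, 10, -2, 12]
  [11, 7, 0, 14, 18]
  [-6, 10, 3, -1, -3]
A^⊗3:
  [6, 13, 11, 2, 13]
  [16, 19, 12, 19, 23]
  [19, 7, 6, 14, 18]
  [9, 23, 16, 19, 16]
  [12, 8, 1, 15, 19]
Answer: row 3 of A^⊗3 = [19, 7, 6, 14, 18]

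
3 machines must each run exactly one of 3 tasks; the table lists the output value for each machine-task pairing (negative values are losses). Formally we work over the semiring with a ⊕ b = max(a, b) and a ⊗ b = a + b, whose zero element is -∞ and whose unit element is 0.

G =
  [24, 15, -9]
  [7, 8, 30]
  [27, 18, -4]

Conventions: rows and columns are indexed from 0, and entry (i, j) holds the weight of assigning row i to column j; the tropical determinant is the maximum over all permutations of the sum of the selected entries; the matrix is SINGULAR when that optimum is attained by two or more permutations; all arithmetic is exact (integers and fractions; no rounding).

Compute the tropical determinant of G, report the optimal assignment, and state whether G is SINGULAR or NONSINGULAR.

σ = (0, 1, 2): 24 + 8 + (-4) = 28
σ = (0, 2, 1): 24 + 30 + 18 = 72
σ = (1, 0, 2): 15 + 7 + (-4) = 18
σ = (1, 2, 0): 15 + 30 + 27 = 72
σ = (2, 0, 1): (-9) + 7 + 18 = 16
σ = (2, 1, 0): (-9) + 8 + 27 = 26
Optimal value attained by: σ = (0, 2, 1).
Answer: det⊕(G) = 72; verdict: SINGULAR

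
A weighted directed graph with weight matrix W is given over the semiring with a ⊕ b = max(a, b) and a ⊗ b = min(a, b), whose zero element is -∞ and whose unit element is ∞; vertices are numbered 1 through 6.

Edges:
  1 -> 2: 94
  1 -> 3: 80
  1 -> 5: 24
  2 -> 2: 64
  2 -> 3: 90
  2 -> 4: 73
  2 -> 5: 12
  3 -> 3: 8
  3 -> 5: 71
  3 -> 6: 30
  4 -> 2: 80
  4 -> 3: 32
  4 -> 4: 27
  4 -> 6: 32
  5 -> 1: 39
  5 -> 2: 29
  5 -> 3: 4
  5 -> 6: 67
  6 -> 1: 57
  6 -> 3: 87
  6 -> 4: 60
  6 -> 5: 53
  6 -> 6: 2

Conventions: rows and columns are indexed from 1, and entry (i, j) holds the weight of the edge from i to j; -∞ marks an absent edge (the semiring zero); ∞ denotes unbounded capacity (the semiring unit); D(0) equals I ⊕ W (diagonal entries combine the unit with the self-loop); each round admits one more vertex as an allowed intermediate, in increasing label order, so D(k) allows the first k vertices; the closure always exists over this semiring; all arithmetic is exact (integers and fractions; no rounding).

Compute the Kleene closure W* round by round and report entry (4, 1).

D(0):
  [∞, 94, 80, -∞, 24, -∞]
  [-∞, ∞, 90, 73, 12, -∞]
  [-∞, -∞, ∞, -∞, 71, 30]
  [-∞, 80, 32, ∞, -∞, 32]
  [39, 29, 4, -∞, ∞, 67]
  [57, -∞, 87, 60, 53, ∞]
D(1):
  [∞, 94, 80, -∞, 24, -∞]
  [-∞, ∞, 90, 73, 12, -∞]
  [-∞, -∞, ∞, -∞, 71, 30]
  [-∞, 80, 32, ∞, -∞, 32]
  [39, 39, 39, -∞, ∞, 67]
  [57, 57, 87, 60, 53, ∞]
D(2):
  [∞, 94, 90, 73, 24, -∞]
  [-∞, ∞, 90, 73, 12, -∞]
  [-∞, -∞, ∞, -∞, 71, 30]
  [-∞, 80, 80, ∞, 12, 32]
  [39, 39, 39, 39, ∞, 67]
  [57, 57, 87, 60, 53, ∞]
D(3):
  [∞, 94, 90, 73, 71, 30]
  [-∞, ∞, 90, 73, 71, 30]
  [-∞, -∞, ∞, -∞, 71, 30]
  [-∞, 80, 80, ∞, 71, 32]
  [39, 39, 39, 39, ∞, 67]
  [57, 57, 87, 60, 71, ∞]
D(4):
  [∞, 94, 90, 73, 71, 32]
  [-∞, ∞, 90, 73, 71, 32]
  [-∞, -∞, ∞, -∞, 71, 30]
  [-∞, 80, 80, ∞, 71, 32]
  [39, 39, 39, 39, ∞, 67]
  [57, 60, 87, 60, 71, ∞]
D(5):
  [∞, 94, 90, 73, 71, 67]
  [39, ∞, 90, 73, 71, 67]
  [39, 39, ∞, 39, 71, 67]
  [39, 80, 80, ∞, 71, 67]
  [39, 39, 39, 39, ∞, 67]
  [57, 60, 87, 60, 71, ∞]
D(6):
  [∞, 94, 90, 73, 71, 67]
  [57, ∞, 90, 73, 71, 67]
  [57, 60, ∞, 60, 71, 67]
  [57, 80, 80, ∞, 71, 67]
  [57, 60, 67, 60, ∞, 67]
  [57, 60, 87, 60, 71, ∞]
Answer: W*[4][1] = 57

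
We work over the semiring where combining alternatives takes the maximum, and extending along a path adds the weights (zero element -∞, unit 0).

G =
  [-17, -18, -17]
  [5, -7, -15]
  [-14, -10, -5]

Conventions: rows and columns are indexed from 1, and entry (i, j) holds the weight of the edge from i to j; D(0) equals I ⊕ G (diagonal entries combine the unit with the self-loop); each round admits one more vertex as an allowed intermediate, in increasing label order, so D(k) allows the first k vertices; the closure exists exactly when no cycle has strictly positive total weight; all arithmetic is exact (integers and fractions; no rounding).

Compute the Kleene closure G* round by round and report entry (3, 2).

D(0):
  [0, -18, -17]
  [5, 0, -15]
  [-14, -10, 0]
D(1):
  [0, -18, -17]
  [5, 0, -12]
  [-14, -10, 0]
D(2):
  [0, -18, -17]
  [5, 0, -12]
  [-5, -10, 0]
D(3):
  [0, -18, -17]
  [5, 0, -12]
  [-5, -10, 0]
Answer: G*[3][2] = -10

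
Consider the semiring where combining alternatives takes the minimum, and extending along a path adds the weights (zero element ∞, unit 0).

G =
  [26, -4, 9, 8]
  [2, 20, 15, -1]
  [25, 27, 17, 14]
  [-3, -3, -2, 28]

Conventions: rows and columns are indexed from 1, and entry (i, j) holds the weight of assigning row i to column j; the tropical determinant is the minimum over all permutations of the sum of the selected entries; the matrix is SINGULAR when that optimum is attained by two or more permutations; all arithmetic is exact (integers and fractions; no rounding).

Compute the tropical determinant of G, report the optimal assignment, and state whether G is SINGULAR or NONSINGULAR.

σ = (1, 2, 3, 4): 26 + 20 + 17 + 28 = 91
σ = (1, 2, 4, 3): 26 + 20 + 14 + (-2) = 58
σ = (1, 3, 2, 4): 26 + 15 + 27 + 28 = 96
σ = (1, 3, 4, 2): 26 + 15 + 14 + (-3) = 52
σ = (1, 4, 2, 3): 26 + (-1) + 27 + (-2) = 50
σ = (1, 4, 3, 2): 26 + (-1) + 17 + (-3) = 39
σ = (2, 1, 3, 4): (-4) + 2 + 17 + 28 = 43
σ = (2, 1, 4, 3): (-4) + 2 + 14 + (-2) = 10
σ = (2, 3, 1, 4): (-4) + 15 + 25 + 28 = 64
σ = (2, 3, 4, 1): (-4) + 15 + 14 + (-3) = 22
σ = (2, 4, 1, 3): (-4) + (-1) + 25 + (-2) = 18
σ = (2, 4, 3, 1): (-4) + (-1) + 17 + (-3) = 9
σ = (3, 1, 2, 4): 9 + 2 + 27 + 28 = 66
σ = (3, 1, 4, 2): 9 + 2 + 14 + (-3) = 22
σ = (3, 2, 1, 4): 9 + 20 + 25 + 28 = 82
σ = (3, 2, 4, 1): 9 + 20 + 14 + (-3) = 40
σ = (3, 4, 1, 2): 9 + (-1) + 25 + (-3) = 30
σ = (3, 4, 2, 1): 9 + (-1) + 27 + (-3) = 32
σ = (4, 1, 2, 3): 8 + 2 + 27 + (-2) = 35
σ = (4, 1, 3, 2): 8 + 2 + 17 + (-3) = 24
σ = (4, 2, 1, 3): 8 + 20 + 25 + (-2) = 51
σ = (4, 2, 3, 1): 8 + 20 + 17 + (-3) = 42
σ = (4, 3, 1, 2): 8 + 15 + 25 + (-3) = 45
σ = (4, 3, 2, 1): 8 + 15 + 27 + (-3) = 47
Optimal value attained by: σ = (2, 4, 3, 1).
Answer: det⊕(G) = 9; verdict: NONSINGULAR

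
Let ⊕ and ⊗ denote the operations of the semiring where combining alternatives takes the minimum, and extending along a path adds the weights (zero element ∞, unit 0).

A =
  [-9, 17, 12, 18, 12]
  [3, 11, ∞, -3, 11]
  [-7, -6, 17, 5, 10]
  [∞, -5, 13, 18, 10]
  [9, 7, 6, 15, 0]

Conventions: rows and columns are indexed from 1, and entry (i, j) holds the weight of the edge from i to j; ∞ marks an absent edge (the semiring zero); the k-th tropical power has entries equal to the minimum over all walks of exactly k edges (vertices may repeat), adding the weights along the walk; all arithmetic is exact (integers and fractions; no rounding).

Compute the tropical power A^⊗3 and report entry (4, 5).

A^⊗2:
  [-18, 6, 3, 9, 3]
  [-6, -8, 10, 8, 7]
  [-16, 0, 5, -9, 5]
  [-2, 6, 16, -8, 6]
  [-1, 0, 6, 4, 0]
A^⊗3:
  [-27, -3, -6, 0, -6]
  [-15, 3, 6, -11, 3]
  [-25, -14, -4, -3, -4]
  [-11, -13, 5, 3, 2]
  [-10, -1, 6, -3, 0]
Key observation: the optimum is the walk 4->2->4->5, with weight (-5) + (-3) + 10 = 2.
Optimal value attained by: walk 4->2->4->5.
Answer: (A^⊗3)[4][5] = 2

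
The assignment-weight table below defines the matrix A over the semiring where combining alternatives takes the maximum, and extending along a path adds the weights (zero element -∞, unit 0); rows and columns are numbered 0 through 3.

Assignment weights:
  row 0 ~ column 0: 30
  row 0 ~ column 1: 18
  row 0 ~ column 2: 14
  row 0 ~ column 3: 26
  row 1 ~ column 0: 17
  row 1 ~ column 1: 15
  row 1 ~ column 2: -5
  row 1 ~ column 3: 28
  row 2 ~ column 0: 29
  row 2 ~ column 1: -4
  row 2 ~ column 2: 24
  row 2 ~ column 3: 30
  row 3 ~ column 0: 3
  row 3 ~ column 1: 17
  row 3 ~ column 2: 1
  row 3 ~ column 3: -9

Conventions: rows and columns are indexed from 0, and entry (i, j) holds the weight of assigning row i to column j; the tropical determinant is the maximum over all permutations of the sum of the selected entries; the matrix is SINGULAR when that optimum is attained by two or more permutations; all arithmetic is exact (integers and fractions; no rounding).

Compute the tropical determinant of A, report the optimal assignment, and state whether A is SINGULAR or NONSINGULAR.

σ = (0, 1, 2, 3): 30 + 15 + 24 + (-9) = 60
σ = (0, 1, 3, 2): 30 + 15 + 30 + 1 = 76
σ = (0, 2, 1, 3): 30 + (-5) + (-4) + (-9) = 12
σ = (0, 2, 3, 1): 30 + (-5) + 30 + 17 = 72
σ = (0, 3, 1, 2): 30 + 28 + (-4) + 1 = 55
σ = (0, 3, 2, 1): 30 + 28 + 24 + 17 = 99
σ = (1, 0, 2, 3): 18 + 17 + 24 + (-9) = 50
σ = (1, 0, 3, 2): 18 + 17 + 30 + 1 = 66
σ = (1, 2, 0, 3): 18 + (-5) + 29 + (-9) = 33
σ = (1, 2, 3, 0): 18 + (-5) + 30 + 3 = 46
σ = (1, 3, 0, 2): 18 + 28 + 29 + 1 = 76
σ = (1, 3, 2, 0): 18 + 28 + 24 + 3 = 73
σ = (2, 0, 1, 3): 14 + 17 + (-4) + (-9) = 18
σ = (2, 0, 3, 1): 14 + 17 + 30 + 17 = 78
σ = (2, 1, 0, 3): 14 + 15 + 29 + (-9) = 49
σ = (2, 1, 3, 0): 14 + 15 + 30 + 3 = 62
σ = (2, 3, 0, 1): 14 + 28 + 29 + 17 = 88
σ = (2, 3, 1, 0): 14 + 28 + (-4) + 3 = 41
σ = (3, 0, 1, 2): 26 + 17 + (-4) + 1 = 40
σ = (3, 0, 2, 1): 26 + 17 + 24 + 17 = 84
σ = (3, 1, 0, 2): 26 + 15 + 29 + 1 = 71
σ = (3, 1, 2, 0): 26 + 15 + 24 + 3 = 68
σ = (3, 2, 0, 1): 26 + (-5) + 29 + 17 = 67
σ = (3, 2, 1, 0): 26 + (-5) + (-4) + 3 = 20
Optimal value attained by: σ = (0, 3, 2, 1).
Answer: det⊕(A) = 99; verdict: NONSINGULAR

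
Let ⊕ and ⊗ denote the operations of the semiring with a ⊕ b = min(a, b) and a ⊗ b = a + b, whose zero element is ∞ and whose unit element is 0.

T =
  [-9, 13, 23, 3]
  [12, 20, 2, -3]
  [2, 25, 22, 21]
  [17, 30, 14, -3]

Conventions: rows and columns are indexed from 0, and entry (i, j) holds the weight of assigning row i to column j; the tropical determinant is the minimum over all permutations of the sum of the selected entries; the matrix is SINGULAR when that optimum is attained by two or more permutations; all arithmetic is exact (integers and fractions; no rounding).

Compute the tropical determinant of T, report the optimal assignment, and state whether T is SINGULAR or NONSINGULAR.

σ = (0, 1, 2, 3): (-9) + 20 + 22 + (-3) = 30
σ = (0, 1, 3, 2): (-9) + 20 + 21 + 14 = 46
σ = (0, 2, 1, 3): (-9) + 2 + 25 + (-3) = 15
σ = (0, 2, 3, 1): (-9) + 2 + 21 + 30 = 44
σ = (0, 3, 1, 2): (-9) + (-3) + 25 + 14 = 27
σ = (0, 3, 2, 1): (-9) + (-3) + 22 + 30 = 40
σ = (1, 0, 2, 3): 13 + 12 + 22 + (-3) = 44
σ = (1, 0, 3, 2): 13 + 12 + 21 + 14 = 60
σ = (1, 2, 0, 3): 13 + 2 + 2 + (-3) = 14
σ = (1, 2, 3, 0): 13 + 2 + 21 + 17 = 53
σ = (1, 3, 0, 2): 13 + (-3) + 2 + 14 = 26
σ = (1, 3, 2, 0): 13 + (-3) + 22 + 17 = 49
σ = (2, 0, 1, 3): 23 + 12 + 25 + (-3) = 57
σ = (2, 0, 3, 1): 23 + 12 + 21 + 30 = 86
σ = (2, 1, 0, 3): 23 + 20 + 2 + (-3) = 42
σ = (2, 1, 3, 0): 23 + 20 + 21 + 17 = 81
σ = (2, 3, 0, 1): 23 + (-3) + 2 + 30 = 52
σ = (2, 3, 1, 0): 23 + (-3) + 25 + 17 = 62
σ = (3, 0, 1, 2): 3 + 12 + 25 + 14 = 54
σ = (3, 0, 2, 1): 3 + 12 + 22 + 30 = 67
σ = (3, 1, 0, 2): 3 + 20 + 2 + 14 = 39
σ = (3, 1, 2, 0): 3 + 20 + 22 + 17 = 62
σ = (3, 2, 0, 1): 3 + 2 + 2 + 30 = 37
σ = (3, 2, 1, 0): 3 + 2 + 25 + 17 = 47
Optimal value attained by: σ = (1, 2, 0, 3).
Answer: det⊕(T) = 14; verdict: NONSINGULAR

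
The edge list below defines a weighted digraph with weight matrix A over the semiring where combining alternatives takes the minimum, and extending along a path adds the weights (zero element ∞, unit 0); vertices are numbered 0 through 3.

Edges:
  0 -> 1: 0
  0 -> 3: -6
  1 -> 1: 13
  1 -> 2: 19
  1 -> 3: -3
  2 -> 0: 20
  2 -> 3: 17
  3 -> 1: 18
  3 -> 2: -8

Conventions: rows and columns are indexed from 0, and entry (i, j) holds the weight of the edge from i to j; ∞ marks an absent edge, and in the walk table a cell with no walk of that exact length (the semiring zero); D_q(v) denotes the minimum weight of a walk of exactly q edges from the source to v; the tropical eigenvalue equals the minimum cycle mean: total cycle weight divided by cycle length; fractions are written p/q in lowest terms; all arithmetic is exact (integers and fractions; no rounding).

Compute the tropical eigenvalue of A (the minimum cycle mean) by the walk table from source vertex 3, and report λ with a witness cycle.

q=0: [∞, ∞, ∞, 0]
q=1: [∞, 18, -8, ∞]
q=2: [12, 31, 37, 9]
q=3: [57, 12, 1, 6]
q=4: [21, 24, -2, 9]
Optimal cycle mean attained by: cycle 0->3->2->0, total (-6) + (-8) + 20, length 3.
Answer: λ = 2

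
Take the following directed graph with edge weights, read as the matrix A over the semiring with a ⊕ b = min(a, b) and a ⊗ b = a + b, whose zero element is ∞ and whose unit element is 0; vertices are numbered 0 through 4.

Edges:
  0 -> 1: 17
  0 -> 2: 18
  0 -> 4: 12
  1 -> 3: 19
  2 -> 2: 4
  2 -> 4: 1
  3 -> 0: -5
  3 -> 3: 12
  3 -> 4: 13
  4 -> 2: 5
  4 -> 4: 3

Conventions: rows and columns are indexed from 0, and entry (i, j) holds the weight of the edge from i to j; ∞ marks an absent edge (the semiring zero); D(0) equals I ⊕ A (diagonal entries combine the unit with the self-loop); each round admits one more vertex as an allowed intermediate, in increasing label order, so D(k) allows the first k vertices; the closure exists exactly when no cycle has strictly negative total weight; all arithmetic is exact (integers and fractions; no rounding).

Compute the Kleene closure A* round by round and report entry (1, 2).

D(0):
  [0, 17, 18, ∞, 12]
  [∞, 0, ∞, 19, ∞]
  [∞, ∞, 0, ∞, 1]
  [-5, ∞, ∞, 0, 13]
  [∞, ∞, 5, ∞, 0]
D(1):
  [0, 17, 18, ∞, 12]
  [∞, 0, ∞, 19, ∞]
  [∞, ∞, 0, ∞, 1]
  [-5, 12, 13, 0, 7]
  [∞, ∞, 5, ∞, 0]
D(2):
  [0, 17, 18, 36, 12]
  [∞, 0, ∞, 19, ∞]
  [∞, ∞, 0, ∞, 1]
  [-5, 12, 13, 0, 7]
  [∞, ∞, 5, ∞, 0]
D(3):
  [0, 17, 18, 36, 12]
  [∞, 0, ∞, 19, ∞]
  [∞, ∞, 0, ∞, 1]
  [-5, 12, 13, 0, 7]
  [∞, ∞, 5, ∞, 0]
D(4):
  [0, 17, 18, 36, 12]
  [14, 0, 32, 19, 26]
  [∞, ∞, 0, ∞, 1]
  [-5, 12, 13, 0, 7]
  [∞, ∞, 5, ∞, 0]
D(5):
  [0, 17, 17, 36, 12]
  [14, 0, 31, 19, 26]
  [∞, ∞, 0, ∞, 1]
  [-5, 12, 12, 0, 7]
  [∞, ∞, 5, ∞, 0]
Answer: A*[1][2] = 31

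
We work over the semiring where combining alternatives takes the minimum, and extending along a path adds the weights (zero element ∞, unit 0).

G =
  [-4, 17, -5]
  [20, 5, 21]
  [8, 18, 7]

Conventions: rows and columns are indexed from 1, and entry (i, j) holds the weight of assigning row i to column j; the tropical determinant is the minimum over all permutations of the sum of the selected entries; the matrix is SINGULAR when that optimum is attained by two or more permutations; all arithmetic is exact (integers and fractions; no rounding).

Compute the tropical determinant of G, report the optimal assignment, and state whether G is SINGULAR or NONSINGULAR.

σ = (1, 2, 3): (-4) + 5 + 7 = 8
σ = (1, 3, 2): (-4) + 21 + 18 = 35
σ = (2, 1, 3): 17 + 20 + 7 = 44
σ = (2, 3, 1): 17 + 21 + 8 = 46
σ = (3, 1, 2): (-5) + 20 + 18 = 33
σ = (3, 2, 1): (-5) + 5 + 8 = 8
Optimal value attained by: σ = (1, 2, 3).
Answer: det⊕(G) = 8; verdict: SINGULAR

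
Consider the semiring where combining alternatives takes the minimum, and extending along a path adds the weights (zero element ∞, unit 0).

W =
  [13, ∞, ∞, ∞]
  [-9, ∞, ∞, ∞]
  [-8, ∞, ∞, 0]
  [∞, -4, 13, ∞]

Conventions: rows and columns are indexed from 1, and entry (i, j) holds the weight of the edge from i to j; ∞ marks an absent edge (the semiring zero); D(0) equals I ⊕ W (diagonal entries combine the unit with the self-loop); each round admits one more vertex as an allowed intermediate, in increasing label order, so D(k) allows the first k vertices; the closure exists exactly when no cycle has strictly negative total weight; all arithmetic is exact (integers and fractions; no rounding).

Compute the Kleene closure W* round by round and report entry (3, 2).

D(0):
  [0, ∞, ∞, ∞]
  [-9, 0, ∞, ∞]
  [-8, ∞, 0, 0]
  [∞, -4, 13, 0]
D(1):
  [0, ∞, ∞, ∞]
  [-9, 0, ∞, ∞]
  [-8, ∞, 0, 0]
  [∞, -4, 13, 0]
D(2):
  [0, ∞, ∞, ∞]
  [-9, 0, ∞, ∞]
  [-8, ∞, 0, 0]
  [-13, -4, 13, 0]
D(3):
  [0, ∞, ∞, ∞]
  [-9, 0, ∞, ∞]
  [-8, ∞, 0, 0]
  [-13, -4, 13, 0]
D(4):
  [0, ∞, ∞, ∞]
  [-9, 0, ∞, ∞]
  [-13, -4, 0, 0]
  [-13, -4, 13, 0]
Answer: W*[3][2] = -4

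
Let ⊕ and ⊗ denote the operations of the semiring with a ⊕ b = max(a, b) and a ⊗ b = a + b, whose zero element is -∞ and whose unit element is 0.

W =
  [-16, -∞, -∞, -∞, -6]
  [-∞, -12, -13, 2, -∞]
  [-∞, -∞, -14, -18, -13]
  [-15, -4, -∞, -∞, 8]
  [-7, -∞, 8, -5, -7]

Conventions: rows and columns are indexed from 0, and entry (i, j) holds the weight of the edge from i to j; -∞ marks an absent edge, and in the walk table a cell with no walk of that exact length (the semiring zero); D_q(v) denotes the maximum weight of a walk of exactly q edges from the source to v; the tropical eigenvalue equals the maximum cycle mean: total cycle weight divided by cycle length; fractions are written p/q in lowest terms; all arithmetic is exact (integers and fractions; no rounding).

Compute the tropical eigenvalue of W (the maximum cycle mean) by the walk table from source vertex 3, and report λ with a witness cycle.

q=0: [-∞, -∞, -∞, 0, -∞]
q=1: [-15, -4, -∞, -∞, 8]
q=2: [1, -16, 16, 3, 1]
q=3: [-6, -1, 9, -2, 11]
q=4: [4, -6, 19, 6, 6]
q=5: [-1, 2, 14, 1, 14]
Optimal cycle mean attained by: cycle 3->4->3, total 8 + (-5), length 2.
Answer: λ = 3/2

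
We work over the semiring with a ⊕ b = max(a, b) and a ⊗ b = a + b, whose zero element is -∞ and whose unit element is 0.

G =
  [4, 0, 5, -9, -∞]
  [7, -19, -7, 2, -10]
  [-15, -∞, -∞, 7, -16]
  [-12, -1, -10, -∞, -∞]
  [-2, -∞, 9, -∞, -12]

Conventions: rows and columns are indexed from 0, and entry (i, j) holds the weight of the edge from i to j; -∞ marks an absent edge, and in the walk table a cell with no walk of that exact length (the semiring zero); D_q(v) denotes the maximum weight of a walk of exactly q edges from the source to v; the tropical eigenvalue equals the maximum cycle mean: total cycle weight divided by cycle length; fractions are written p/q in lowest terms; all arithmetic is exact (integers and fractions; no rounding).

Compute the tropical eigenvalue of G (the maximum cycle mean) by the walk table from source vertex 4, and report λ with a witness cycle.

q=0: [-∞, -∞, -∞, -∞, 0]
q=1: [-2, -∞, 9, -∞, -12]
q=2: [2, -2, 3, 16, -7]
q=3: [6, 15, 7, 10, -12]
q=4: [22, 9, 11, 17, 5]
q=5: [26, 22, 27, 18, -1]
Optimal cycle mean attained by: cycle 0->2->3->1->0, total 5 + 7 + (-1) + 7, length 4.
Answer: λ = 9/2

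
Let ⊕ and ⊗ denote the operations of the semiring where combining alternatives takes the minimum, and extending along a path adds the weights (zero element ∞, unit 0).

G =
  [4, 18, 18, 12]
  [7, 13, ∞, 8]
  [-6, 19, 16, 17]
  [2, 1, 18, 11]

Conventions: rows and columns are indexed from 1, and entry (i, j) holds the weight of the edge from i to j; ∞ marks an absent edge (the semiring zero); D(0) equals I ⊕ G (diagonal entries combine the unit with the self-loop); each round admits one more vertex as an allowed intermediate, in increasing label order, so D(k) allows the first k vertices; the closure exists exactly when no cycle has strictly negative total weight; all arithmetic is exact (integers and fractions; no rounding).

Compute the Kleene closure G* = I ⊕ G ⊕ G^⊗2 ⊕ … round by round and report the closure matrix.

D(0):
  [0, 18, 18, 12]
  [7, 0, ∞, 8]
  [-6, 19, 0, 17]
  [2, 1, 18, 0]
D(1):
  [0, 18, 18, 12]
  [7, 0, 25, 8]
  [-6, 12, 0, 6]
  [2, 1, 18, 0]
D(2):
  [0, 18, 18, 12]
  [7, 0, 25, 8]
  [-6, 12, 0, 6]
  [2, 1, 18, 0]
D(3):
  [0, 18, 18, 12]
  [7, 0, 25, 8]
  [-6, 12, 0, 6]
  [2, 1, 18, 0]
D(4):
  [0, 13, 18, 12]
  [7, 0, 25, 8]
  [-6, 7, 0, 6]
  [2, 1, 18, 0]
Answer: G* = [[0, 13, 18, 12], [7, 0, 25, 8], [-6, 7, 0, 6], [2, 1, 18, 0]]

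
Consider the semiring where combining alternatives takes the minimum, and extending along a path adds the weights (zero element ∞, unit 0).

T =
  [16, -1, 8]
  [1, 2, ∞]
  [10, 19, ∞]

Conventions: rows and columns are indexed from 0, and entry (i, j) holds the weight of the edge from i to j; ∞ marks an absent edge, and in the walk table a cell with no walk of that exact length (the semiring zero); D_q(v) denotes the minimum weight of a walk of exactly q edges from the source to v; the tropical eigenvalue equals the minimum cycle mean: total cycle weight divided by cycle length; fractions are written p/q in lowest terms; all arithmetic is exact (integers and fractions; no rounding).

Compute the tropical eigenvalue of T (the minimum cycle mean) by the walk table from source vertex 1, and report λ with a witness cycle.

q=0: [∞, 0, ∞]
q=1: [1, 2, ∞]
q=2: [3, 0, 9]
q=3: [1, 2, 11]
Optimal cycle mean attained by: cycle 0->1->0, total (-1) + 1, length 2.
Answer: λ = 0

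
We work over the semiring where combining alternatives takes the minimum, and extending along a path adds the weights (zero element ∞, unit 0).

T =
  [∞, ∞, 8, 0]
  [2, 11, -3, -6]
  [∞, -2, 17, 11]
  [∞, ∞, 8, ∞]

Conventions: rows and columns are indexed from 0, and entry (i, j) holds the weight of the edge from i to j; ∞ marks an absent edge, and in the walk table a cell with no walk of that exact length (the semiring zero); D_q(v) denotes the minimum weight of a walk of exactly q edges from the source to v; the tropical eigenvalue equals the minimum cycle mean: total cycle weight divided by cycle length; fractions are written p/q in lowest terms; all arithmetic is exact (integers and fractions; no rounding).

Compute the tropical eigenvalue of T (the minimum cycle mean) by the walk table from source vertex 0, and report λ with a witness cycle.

q=0: [0, ∞, ∞, ∞]
q=1: [∞, ∞, 8, 0]
q=2: [∞, 6, 8, 19]
q=3: [8, 6, 3, 0]
q=4: [8, 1, 3, 0]
Optimal cycle mean attained by: cycle 1->2->1, total (-3) + (-2), length 2.
Answer: λ = -5/2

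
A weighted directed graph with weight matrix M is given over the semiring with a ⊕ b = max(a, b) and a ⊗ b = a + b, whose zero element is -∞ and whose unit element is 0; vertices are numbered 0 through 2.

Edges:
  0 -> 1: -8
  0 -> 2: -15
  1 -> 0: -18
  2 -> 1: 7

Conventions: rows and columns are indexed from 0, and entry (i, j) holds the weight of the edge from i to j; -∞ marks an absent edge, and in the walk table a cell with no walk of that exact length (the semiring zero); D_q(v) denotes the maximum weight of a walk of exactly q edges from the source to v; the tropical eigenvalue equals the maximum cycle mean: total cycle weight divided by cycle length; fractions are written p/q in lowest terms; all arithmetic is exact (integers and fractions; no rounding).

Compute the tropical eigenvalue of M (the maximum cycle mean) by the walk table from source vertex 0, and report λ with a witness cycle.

q=0: [0, -∞, -∞]
q=1: [-∞, -8, -15]
q=2: [-26, -8, -∞]
q=3: [-26, -34, -41]
Optimal cycle mean attained by: cycle 0->2->1->0, total (-15) + 7 + (-18), length 3.
Answer: λ = -26/3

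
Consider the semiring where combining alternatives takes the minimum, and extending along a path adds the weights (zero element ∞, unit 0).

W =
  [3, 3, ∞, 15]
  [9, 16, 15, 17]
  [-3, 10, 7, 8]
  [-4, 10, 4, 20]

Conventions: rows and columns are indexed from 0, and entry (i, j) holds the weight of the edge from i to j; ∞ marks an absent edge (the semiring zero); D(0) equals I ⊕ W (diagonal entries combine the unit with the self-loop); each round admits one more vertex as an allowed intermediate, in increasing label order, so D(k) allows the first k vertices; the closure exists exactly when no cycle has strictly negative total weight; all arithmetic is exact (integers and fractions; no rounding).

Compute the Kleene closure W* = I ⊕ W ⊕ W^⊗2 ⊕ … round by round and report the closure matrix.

D(0):
  [0, 3, ∞, 15]
  [9, 0, 15, 17]
  [-3, 10, 0, 8]
  [-4, 10, 4, 0]
D(1):
  [0, 3, ∞, 15]
  [9, 0, 15, 17]
  [-3, 0, 0, 8]
  [-4, -1, 4, 0]
D(2):
  [0, 3, 18, 15]
  [9, 0, 15, 17]
  [-3, 0, 0, 8]
  [-4, -1, 4, 0]
D(3):
  [0, 3, 18, 15]
  [9, 0, 15, 17]
  [-3, 0, 0, 8]
  [-4, -1, 4, 0]
D(4):
  [0, 3, 18, 15]
  [9, 0, 15, 17]
  [-3, 0, 0, 8]
  [-4, -1, 4, 0]
Answer: W* = [[0, 3, 18, 15], [9, 0, 15, 17], [-3, 0, 0, 8], [-4, -1, 4, 0]]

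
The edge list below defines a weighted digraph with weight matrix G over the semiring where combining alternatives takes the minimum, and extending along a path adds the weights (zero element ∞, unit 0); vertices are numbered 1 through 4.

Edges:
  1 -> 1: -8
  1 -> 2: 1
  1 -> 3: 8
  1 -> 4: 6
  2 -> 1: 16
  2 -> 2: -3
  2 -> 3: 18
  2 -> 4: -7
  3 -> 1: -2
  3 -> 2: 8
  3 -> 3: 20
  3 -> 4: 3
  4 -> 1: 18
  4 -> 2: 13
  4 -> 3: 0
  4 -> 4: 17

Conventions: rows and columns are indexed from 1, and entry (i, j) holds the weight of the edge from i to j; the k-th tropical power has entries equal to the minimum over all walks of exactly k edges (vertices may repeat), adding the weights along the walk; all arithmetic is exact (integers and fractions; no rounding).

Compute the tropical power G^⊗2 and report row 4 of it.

G^⊗2:
  [-16, -7, 0, -6]
  [8, -6, -7, -10]
  [-10, -1, 3, 1]
  [-2, 8, 17, 3]
Answer: row 4 of G^⊗2 = [-2, 8, 17, 3]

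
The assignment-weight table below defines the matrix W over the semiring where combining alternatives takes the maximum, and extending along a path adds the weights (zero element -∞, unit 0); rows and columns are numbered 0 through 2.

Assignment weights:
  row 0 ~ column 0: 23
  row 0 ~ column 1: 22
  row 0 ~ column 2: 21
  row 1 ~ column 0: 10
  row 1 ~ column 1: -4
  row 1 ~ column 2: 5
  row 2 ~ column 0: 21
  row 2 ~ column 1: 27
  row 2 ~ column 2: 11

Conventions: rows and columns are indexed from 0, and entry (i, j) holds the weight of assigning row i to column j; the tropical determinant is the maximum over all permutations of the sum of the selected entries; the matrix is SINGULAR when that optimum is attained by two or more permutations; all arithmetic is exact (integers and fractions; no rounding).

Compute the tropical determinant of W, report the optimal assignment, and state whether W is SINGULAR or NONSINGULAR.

σ = (0, 1, 2): 23 + (-4) + 11 = 30
σ = (0, 2, 1): 23 + 5 + 27 = 55
σ = (1, 0, 2): 22 + 10 + 11 = 43
σ = (1, 2, 0): 22 + 5 + 21 = 48
σ = (2, 0, 1): 21 + 10 + 27 = 58
σ = (2, 1, 0): 21 + (-4) + 21 = 38
Optimal value attained by: σ = (2, 0, 1).
Answer: det⊕(W) = 58; verdict: NONSINGULAR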